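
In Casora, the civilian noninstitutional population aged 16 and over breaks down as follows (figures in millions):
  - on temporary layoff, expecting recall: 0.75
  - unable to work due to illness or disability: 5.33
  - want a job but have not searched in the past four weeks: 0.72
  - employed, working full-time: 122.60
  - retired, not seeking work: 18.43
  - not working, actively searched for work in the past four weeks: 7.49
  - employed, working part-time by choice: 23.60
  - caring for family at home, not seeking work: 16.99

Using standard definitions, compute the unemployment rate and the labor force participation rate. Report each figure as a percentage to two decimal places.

Unemployment rate ≈ 5.34%; labor force participation rate ≈ 78.83%.

Employed = 122.60 + 23.60 = 146.20 million.
Unemployed = 0.75 + 7.49 = 8.24 million (jobless and actively searching, or on temporary layoff).
Labor force = 146.20 + 8.24 = 154.44 million.
Not in labor force = 5.33 + 0.72 + 18.43 + 16.99 = 41.47 million (those not working and not actively searching are outside the labor force — including those who want a job but have given up searching).
Civilian working-age population = 154.44 + 41.47 = 195.91 million.
Unemployment rate = 8.24 / 154.44 = 5.34%.
Labor force participation rate = 154.44 / 195.91 = 78.83%.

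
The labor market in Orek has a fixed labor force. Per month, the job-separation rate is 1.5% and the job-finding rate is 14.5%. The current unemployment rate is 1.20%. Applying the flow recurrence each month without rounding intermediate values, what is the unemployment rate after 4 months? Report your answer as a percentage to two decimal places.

With a fixed labor force, u_{t+1} = u_t + s·(1−u_t) − f·u_t = u_t·(1−s−f) + s.
Here 1−s−f = 0.840 and s = 0.015.
u_1 = 0.012000 × 0.840 + 0.015 = 0.025080.
u_2 = 0.025080 × 0.840 + 0.015 = 0.036067.
u_3 = 0.036067 × 0.840 + 0.015 = 0.045296.
u_4 = 0.045296 × 0.840 + 0.015 = 0.053049.

Unemployment rate after four months ≈ 5.30%.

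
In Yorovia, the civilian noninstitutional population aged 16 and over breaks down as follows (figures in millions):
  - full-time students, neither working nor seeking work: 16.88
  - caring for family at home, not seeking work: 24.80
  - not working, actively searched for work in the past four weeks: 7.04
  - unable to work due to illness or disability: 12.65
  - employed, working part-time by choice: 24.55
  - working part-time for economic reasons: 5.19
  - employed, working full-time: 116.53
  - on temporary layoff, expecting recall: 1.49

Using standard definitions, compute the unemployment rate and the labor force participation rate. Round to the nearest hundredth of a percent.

Employed = 24.55 + 5.19 + 116.53 = 146.27 million (anyone who worked, including part-time for economic reasons, counts as employed).
Unemployed = 7.04 + 1.49 = 8.53 million (jobless and actively searching, or on temporary layoff).
Labor force = 146.27 + 8.53 = 154.80 million.
Not in labor force = 16.88 + 24.80 + 12.65 = 54.33 million (those not working and not actively searching are outside the labor force).
Civilian working-age population = 154.80 + 54.33 = 209.13 million.
Unemployment rate = 8.53 / 154.80 = 5.51%.
Labor force participation rate = 154.80 / 209.13 = 74.02%.

Unemployment rate ≈ 5.51%; labor force participation rate ≈ 74.02%.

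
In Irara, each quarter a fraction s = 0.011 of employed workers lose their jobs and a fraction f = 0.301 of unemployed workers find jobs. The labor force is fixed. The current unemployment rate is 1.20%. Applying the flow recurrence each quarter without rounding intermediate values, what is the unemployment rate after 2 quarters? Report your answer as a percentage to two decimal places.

With a fixed labor force, u_{t+1} = u_t + s·(1−u_t) − f·u_t = u_t·(1−s−f) + s.
Here 1−s−f = 0.688 and s = 0.011.
u_1 = 0.012000 × 0.688 + 0.011 = 0.019256.
u_2 = 0.019256 × 0.688 + 0.011 = 0.024248.

Unemployment rate after two quarters ≈ 2.42%.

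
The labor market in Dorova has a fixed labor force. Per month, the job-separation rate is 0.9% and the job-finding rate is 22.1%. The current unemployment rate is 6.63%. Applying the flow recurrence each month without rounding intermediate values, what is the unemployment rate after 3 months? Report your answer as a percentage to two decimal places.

Unemployment rate after three months ≈ 5.15%.

With a fixed labor force, u_{t+1} = u_t + s·(1−u_t) − f·u_t = u_t·(1−s−f) + s.
Here 1−s−f = 0.770 and s = 0.009.
u_1 = 0.066300 × 0.770 + 0.009 = 0.060051.
u_2 = 0.060051 × 0.770 + 0.009 = 0.055239.
u_3 = 0.055239 × 0.770 + 0.009 = 0.051534.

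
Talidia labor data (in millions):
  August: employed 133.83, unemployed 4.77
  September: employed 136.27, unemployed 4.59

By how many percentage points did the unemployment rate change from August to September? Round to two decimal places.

August: labor force = 133.83 + 4.77 = 138.60; u = 4.77/138.60 = 3.44%.
September: labor force = 136.27 + 4.59 = 140.86; u = 4.59/140.86 = 3.26%.
Change = 3.26% − 3.44% = −0.18 pp.

The unemployment rate changed by −0.18 percentage points.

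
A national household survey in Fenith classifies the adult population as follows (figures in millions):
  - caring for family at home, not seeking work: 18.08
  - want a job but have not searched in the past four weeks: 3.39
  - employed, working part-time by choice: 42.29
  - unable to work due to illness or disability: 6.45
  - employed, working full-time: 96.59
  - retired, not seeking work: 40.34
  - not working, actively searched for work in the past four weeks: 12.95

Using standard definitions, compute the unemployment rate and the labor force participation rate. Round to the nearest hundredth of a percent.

Unemployment rate ≈ 8.53%; labor force participation rate ≈ 68.99%.

Employed = 42.29 + 96.59 = 138.88 million.
Unemployed = 12.95 million.
Labor force = 138.88 + 12.95 = 151.83 million.
Not in labor force = 18.08 + 3.39 + 6.45 + 40.34 = 68.26 million (those not working and not actively searching are outside the labor force — including those who want a job but have given up searching).
Civilian working-age population = 151.83 + 68.26 = 220.09 million.
Unemployment rate = 12.95 / 151.83 = 8.53%.
Labor force participation rate = 151.83 / 220.09 = 68.99%.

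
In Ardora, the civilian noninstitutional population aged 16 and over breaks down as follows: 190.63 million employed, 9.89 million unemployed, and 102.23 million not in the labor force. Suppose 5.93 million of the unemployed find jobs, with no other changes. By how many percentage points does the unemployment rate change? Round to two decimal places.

The unemployment rate changes by −2.96 percentage points.

Initially, labor force = 190.63 + 9.89 = 200.52 million, so u = 9.89/200.52 = 4.93%.
After the change, unemployed falls and employed rises by 5.93; labor force unchanged → E = 196.56, U = 3.96, labor force = 200.52 million.
New unemployment rate = 3.96 / 200.52 = 1.97%.
Change = 1.97% − 4.93% = −2.96 percentage points.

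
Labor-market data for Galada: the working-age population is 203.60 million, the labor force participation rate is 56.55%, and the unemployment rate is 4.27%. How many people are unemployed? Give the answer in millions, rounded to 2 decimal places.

About 4.92 million are unemployed.

Labor force = 0.5655 × 203.60 = 115.14 million.
Unemployed = 0.0427 × 115.14 ≈ 4.92 million.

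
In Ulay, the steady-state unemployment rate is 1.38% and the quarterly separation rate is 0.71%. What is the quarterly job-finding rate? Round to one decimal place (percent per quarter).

From u* = s/(s+f): f = s·(1−u)/u.
f = 0.71 × (1 − 0.0138) / 0.0138 = 0.7002 / 0.0138 ≈ 50.7% per quarter.

Job-finding rate ≈ 50.7% per quarter.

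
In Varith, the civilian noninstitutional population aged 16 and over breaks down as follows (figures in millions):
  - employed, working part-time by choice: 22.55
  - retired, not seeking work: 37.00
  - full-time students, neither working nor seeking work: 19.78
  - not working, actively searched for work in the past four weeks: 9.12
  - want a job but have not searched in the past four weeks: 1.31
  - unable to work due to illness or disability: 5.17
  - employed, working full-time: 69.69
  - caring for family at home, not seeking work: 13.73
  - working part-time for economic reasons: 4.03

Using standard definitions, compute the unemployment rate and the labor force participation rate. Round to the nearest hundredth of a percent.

Employed = 22.55 + 69.69 + 4.03 = 96.27 million (anyone who worked, including part-time for economic reasons, counts as employed).
Unemployed = 9.12 million.
Labor force = 96.27 + 9.12 = 105.39 million.
Not in labor force = 37.00 + 19.78 + 1.31 + 5.17 + 13.73 = 76.99 million (those not working and not actively searching are outside the labor force — including those who want a job but have given up searching).
Civilian working-age population = 105.39 + 76.99 = 182.38 million.
Unemployment rate = 9.12 / 105.39 = 8.65%.
Labor force participation rate = 105.39 / 182.38 = 57.79%.

Unemployment rate ≈ 8.65%; labor force participation rate ≈ 57.79%.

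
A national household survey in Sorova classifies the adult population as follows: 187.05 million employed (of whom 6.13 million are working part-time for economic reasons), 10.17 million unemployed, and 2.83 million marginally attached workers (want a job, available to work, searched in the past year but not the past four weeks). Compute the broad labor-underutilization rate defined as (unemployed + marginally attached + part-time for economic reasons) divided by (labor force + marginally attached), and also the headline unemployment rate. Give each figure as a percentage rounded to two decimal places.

Labor force = 187.05 + 10.17 = 197.22 million.
Numerator = 10.17 + 2.83 + 6.13 = 19.13 million.
Denominator = 197.22 + 2.83 = 200.05 million.
Broad rate = 19.13 / 200.05 = 9.56%.
Headline unemployment rate = 10.17 / 197.22 = 5.16%.

Broad underutilization rate ≈ 9.56%; headline unemployment rate ≈ 5.16%.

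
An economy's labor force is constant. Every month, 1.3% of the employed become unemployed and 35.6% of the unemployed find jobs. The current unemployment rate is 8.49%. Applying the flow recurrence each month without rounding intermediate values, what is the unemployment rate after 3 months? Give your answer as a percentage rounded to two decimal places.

Unemployment rate after three months ≈ 4.77%.

With a fixed labor force, u_{t+1} = u_t + s·(1−u_t) − f·u_t = u_t·(1−s−f) + s.
Here 1−s−f = 0.631 and s = 0.013.
u_1 = 0.084900 × 0.631 + 0.013 = 0.066572.
u_2 = 0.066572 × 0.631 + 0.013 = 0.055007.
u_3 = 0.055007 × 0.631 + 0.013 = 0.047709.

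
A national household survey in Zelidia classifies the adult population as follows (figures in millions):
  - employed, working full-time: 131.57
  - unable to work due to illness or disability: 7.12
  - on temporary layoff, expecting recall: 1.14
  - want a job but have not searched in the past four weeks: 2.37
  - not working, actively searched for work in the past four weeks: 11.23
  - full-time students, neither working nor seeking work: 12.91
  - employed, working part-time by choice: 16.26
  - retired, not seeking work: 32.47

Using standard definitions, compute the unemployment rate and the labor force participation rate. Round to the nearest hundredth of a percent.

Employed = 131.57 + 16.26 = 147.83 million.
Unemployed = 1.14 + 11.23 = 12.37 million (jobless and actively searching, or on temporary layoff).
Labor force = 147.83 + 12.37 = 160.20 million.
Not in labor force = 7.12 + 2.37 + 12.91 + 32.47 = 54.87 million (those not working and not actively searching are outside the labor force — including those who want a job but have given up searching).
Civilian working-age population = 160.20 + 54.87 = 215.07 million.
Unemployment rate = 12.37 / 160.20 = 7.72%.
Labor force participation rate = 160.20 / 215.07 = 74.49%.

Unemployment rate ≈ 7.72%; labor force participation rate ≈ 74.49%.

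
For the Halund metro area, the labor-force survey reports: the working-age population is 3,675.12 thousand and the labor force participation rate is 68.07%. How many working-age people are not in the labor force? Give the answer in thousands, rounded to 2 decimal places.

About 1,173.47 thousand are not in the labor force.

Share not in the labor force = 1 − 0.6807 = 0.3193.
Not in labor force = 0.3193 × 3,675.12 ≈ 1,173.47 thousand.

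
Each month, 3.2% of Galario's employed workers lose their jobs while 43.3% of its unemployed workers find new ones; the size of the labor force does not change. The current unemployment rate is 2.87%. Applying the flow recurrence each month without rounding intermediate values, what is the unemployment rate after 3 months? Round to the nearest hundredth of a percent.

Unemployment rate after three months ≈ 6.27%.

With a fixed labor force, u_{t+1} = u_t + s·(1−u_t) − f·u_t = u_t·(1−s−f) + s.
Here 1−s−f = 0.535 and s = 0.032.
u_1 = 0.028700 × 0.535 + 0.032 = 0.047355.
u_2 = 0.047355 × 0.535 + 0.032 = 0.057335.
u_3 = 0.057335 × 0.535 + 0.032 = 0.062674.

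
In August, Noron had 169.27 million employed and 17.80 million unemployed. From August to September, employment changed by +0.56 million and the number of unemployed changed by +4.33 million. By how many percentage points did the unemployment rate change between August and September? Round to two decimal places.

The unemployment rate changed by +2.01 percentage points.

August: labor force = 169.27 + 17.80 = 187.07; u = 17.80/187.07 = 9.52%.
September: labor force = 169.83 + 22.13 = 191.96; u = 22.13/191.96 = 11.53%.
Change = 11.53% − 9.52% = +2.01 pp.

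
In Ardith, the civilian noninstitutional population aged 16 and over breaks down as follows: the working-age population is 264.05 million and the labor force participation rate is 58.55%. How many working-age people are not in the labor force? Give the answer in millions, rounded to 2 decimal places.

Share not in the labor force = 1 − 0.5855 = 0.4145.
Not in labor force = 0.4145 × 264.05 ≈ 109.45 million.

About 109.45 million are not in the labor force.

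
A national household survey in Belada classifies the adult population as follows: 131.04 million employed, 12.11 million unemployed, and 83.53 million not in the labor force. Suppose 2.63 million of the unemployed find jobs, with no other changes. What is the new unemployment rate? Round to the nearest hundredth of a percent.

Initially, labor force = 131.04 + 12.11 = 143.15 million, so u = 12.11/143.15 = 8.46%.
After the change, unemployed falls and employed rises by 2.63; labor force unchanged → E = 133.67, U = 9.48, labor force = 143.15 million.
New unemployment rate = 9.48 / 143.15 = 6.62%.

New unemployment rate ≈ 6.62%.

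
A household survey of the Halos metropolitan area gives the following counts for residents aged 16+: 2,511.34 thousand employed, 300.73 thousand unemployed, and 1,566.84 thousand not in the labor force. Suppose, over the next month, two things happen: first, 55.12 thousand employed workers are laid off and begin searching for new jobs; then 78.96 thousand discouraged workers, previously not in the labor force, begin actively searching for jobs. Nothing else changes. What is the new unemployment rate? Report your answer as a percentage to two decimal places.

Initially, labor force = 2,511.34 + 300.73 = 2,812.07 thousand, so u = 300.73/2,812.07 = 10.69%.
After the first change, employed falls and unemployed rises by 55.12; labor force unchanged → E = 2,456.22, U = 355.85, labor force = 2,812.07 thousand.
After the second change, unemployed and labor force both rise by 78.96 → E = 2,456.22, U = 434.81, labor force = 2,891.03 thousand.
New unemployment rate = 434.81 / 2,891.03 = 15.04%.

New unemployment rate ≈ 15.04%.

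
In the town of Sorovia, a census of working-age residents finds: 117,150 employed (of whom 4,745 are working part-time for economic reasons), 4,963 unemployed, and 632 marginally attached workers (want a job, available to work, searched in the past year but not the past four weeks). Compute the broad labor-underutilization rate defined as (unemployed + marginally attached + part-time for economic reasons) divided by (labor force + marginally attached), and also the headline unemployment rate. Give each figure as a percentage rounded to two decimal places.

Broad underutilization rate ≈ 8.42%; headline unemployment rate ≈ 4.06%.

Labor force = 117,150 + 4,963 = 122,113.
Numerator = 4,963 + 632 + 4,745 = 10,340.
Denominator = 122,113 + 632 = 122,745.
Broad rate = 10,340 / 122,745 = 8.42%.
Headline unemployment rate = 4,963 / 122,113 = 4.06%.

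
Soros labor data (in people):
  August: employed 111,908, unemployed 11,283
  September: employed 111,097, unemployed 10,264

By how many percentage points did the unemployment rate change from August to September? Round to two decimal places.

August: labor force = 111,908 + 11,283 = 123,191; u = 11,283/123,191 = 9.16%.
September: labor force = 111,097 + 10,264 = 121,361; u = 10,264/121,361 = 8.46%.
Change = 8.46% − 9.16% = −0.70 pp.

The unemployment rate changed by −0.70 percentage points.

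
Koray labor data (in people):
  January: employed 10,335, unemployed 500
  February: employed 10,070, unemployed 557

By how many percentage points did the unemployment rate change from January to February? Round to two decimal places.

January: labor force = 10,335 + 500 = 10,835; u = 500/10,835 = 4.61%.
February: labor force = 10,070 + 557 = 10,627; u = 557/10,627 = 5.24%.
Change = 5.24% − 4.61% = +0.63 pp.

The unemployment rate changed by +0.63 percentage points.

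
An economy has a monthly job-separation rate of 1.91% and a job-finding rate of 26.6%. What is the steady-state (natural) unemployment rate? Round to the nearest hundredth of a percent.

At steady state the flows balance: s·E = f·U, so U/(E+U) = s/(s+f).
u* = 1.91 / (1.91 + 26.6) = 1.91 / 28.51 = 6.70%.

Steady-state unemployment rate ≈ 6.70%.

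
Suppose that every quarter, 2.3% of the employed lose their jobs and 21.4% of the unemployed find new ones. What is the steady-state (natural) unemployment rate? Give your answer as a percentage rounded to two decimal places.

Steady-state unemployment rate ≈ 9.70%.

At steady state the flows balance: s·E = f·U, so U/(E+U) = s/(s+f).
u* = 2.3 / (2.3 + 21.4) = 2.3 / 23.70 = 9.70%.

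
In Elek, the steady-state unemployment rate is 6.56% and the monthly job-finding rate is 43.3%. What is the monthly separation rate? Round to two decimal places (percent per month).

From u* = s/(s+f): s = u·f/(1−u).
s = 0.0656 × 43.3 / (1 − 0.0656) = 2.8405 / 0.9344 ≈ 3.04% per month.

Separation rate ≈ 3.04% per month.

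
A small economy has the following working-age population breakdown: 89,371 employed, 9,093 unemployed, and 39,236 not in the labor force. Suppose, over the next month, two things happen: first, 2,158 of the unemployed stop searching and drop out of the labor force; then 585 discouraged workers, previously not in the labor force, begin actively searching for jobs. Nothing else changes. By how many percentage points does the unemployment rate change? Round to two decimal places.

Initially, labor force = 89,371 + 9,093 = 98,464, so u = 9,093/98,464 = 9.23%.
After the first change, unemployed and labor force both fall by 2,158 → E = 89,371, U = 6,935, labor force = 96,306.
After the second change, unemployed and labor force both rise by 585 → E = 89,371, U = 7,520, labor force = 96,891.
New unemployment rate = 7,520 / 96,891 = 7.76%.
Change = 7.76% − 9.23% = −1.47 percentage points.

The unemployment rate changes by −1.47 percentage points.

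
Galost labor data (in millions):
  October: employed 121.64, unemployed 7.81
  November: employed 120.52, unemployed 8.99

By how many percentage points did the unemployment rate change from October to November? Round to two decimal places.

The unemployment rate changed by +0.91 percentage points.

October: labor force = 121.64 + 7.81 = 129.45; u = 7.81/129.45 = 6.03%.
November: labor force = 120.52 + 8.99 = 129.51; u = 8.99/129.51 = 6.94%.
Change = 6.94% − 6.03% = +0.91 pp.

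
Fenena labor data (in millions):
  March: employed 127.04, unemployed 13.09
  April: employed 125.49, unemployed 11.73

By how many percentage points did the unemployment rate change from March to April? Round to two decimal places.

The unemployment rate changed by −0.79 percentage points.

March: labor force = 127.04 + 13.09 = 140.13; u = 13.09/140.13 = 9.34%.
April: labor force = 125.49 + 11.73 = 137.22; u = 11.73/137.22 = 8.55%.
Change = 8.55% − 9.34% = −0.79 pp.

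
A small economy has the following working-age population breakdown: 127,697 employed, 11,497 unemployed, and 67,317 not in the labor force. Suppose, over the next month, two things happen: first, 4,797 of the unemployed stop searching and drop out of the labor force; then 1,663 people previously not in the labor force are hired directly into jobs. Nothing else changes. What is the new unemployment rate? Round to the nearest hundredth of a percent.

Initially, labor force = 127,697 + 11,497 = 139,194, so u = 11,497/139,194 = 8.26%.
After the first change, unemployed and labor force both fall by 4,797 → E = 127,697, U = 6,700, labor force = 134,397.
After the second change, employed and labor force both rise by 1,663; unemployed unchanged → E = 129,360, U = 6,700, labor force = 136,060.
New unemployment rate = 6,700 / 136,060 = 4.92%.

New unemployment rate ≈ 4.92%.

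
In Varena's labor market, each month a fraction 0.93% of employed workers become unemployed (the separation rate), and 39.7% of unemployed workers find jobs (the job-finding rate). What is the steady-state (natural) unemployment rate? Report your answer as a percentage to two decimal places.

Steady-state unemployment rate ≈ 2.29%.

At steady state the flows balance: s·E = f·U, so U/(E+U) = s/(s+f).
u* = 0.93 / (0.93 + 39.7) = 0.93 / 40.63 = 2.29%.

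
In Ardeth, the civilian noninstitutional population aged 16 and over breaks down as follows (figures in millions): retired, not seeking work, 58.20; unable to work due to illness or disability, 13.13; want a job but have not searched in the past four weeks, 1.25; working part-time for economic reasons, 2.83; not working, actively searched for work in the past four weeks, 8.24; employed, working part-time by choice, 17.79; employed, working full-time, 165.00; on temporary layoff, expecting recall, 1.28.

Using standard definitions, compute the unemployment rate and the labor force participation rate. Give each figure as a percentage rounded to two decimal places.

Unemployment rate ≈ 4.88%; labor force participation rate ≈ 72.89%.

Employed = 2.83 + 17.79 + 165.00 = 185.62 million (anyone who worked, including part-time for economic reasons, counts as employed).
Unemployed = 8.24 + 1.28 = 9.52 million (jobless and actively searching, or on temporary layoff).
Labor force = 185.62 + 9.52 = 195.14 million.
Not in labor force = 58.20 + 13.13 + 1.25 = 72.58 million (those not working and not actively searching are outside the labor force — including those who want a job but have given up searching).
Civilian working-age population = 195.14 + 72.58 = 267.72 million.
Unemployment rate = 9.52 / 195.14 = 4.88%.
Labor force participation rate = 195.14 / 267.72 = 72.89%.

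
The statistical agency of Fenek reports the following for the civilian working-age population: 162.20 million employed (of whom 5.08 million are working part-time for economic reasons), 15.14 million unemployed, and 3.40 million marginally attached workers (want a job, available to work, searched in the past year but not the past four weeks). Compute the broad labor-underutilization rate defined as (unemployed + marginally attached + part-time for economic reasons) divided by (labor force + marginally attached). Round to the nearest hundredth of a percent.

Labor force = 162.20 + 15.14 = 177.34 million.
Numerator = 15.14 + 3.40 + 5.08 = 23.62 million.
Denominator = 177.34 + 3.40 = 180.74 million.
Broad rate = 23.62 / 180.74 = 13.07%.

Broad underutilization rate ≈ 13.07%.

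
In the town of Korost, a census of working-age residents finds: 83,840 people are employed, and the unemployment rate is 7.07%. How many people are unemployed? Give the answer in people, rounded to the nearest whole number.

About 6,378 are unemployed.

Let U be the number unemployed. The labor force is E + U, and U/(E+U) = 0.0707.
So U = 0.0707 × 83,840 / (1 − 0.0707) = 5927.49 / 0.9293 ≈ 6,378.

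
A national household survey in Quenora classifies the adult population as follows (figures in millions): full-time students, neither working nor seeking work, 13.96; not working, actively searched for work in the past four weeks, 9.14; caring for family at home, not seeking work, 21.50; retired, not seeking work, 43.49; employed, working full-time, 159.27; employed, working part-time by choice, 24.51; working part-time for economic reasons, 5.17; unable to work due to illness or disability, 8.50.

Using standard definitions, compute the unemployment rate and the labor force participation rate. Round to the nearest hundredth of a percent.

Unemployment rate ≈ 4.61%; labor force participation rate ≈ 69.37%.

Employed = 159.27 + 24.51 + 5.17 = 188.95 million (anyone who worked, including part-time for economic reasons, counts as employed).
Unemployed = 9.14 million.
Labor force = 188.95 + 9.14 = 198.09 million.
Not in labor force = 13.96 + 21.50 + 43.49 + 8.50 = 87.45 million (those not working and not actively searching are outside the labor force).
Civilian working-age population = 198.09 + 87.45 = 285.54 million.
Unemployment rate = 9.14 / 198.09 = 4.61%.
Labor force participation rate = 198.09 / 285.54 = 69.37%.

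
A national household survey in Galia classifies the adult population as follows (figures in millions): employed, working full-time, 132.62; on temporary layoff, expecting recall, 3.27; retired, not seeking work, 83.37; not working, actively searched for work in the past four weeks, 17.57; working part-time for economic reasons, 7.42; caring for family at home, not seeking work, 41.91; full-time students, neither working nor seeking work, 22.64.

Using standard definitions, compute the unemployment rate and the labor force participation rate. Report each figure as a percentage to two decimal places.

Employed = 132.62 + 7.42 = 140.04 million (anyone who worked, including part-time for economic reasons, counts as employed).
Unemployed = 3.27 + 17.57 = 20.84 million (jobless and actively searching, or on temporary layoff).
Labor force = 140.04 + 20.84 = 160.88 million.
Not in labor force = 83.37 + 41.91 + 22.64 = 147.92 million (those not working and not actively searching are outside the labor force).
Civilian working-age population = 160.88 + 147.92 = 308.80 million.
Unemployment rate = 20.84 / 160.88 = 12.95%.
Labor force participation rate = 160.88 / 308.80 = 52.10%.

Unemployment rate ≈ 12.95%; labor force participation rate ≈ 52.10%.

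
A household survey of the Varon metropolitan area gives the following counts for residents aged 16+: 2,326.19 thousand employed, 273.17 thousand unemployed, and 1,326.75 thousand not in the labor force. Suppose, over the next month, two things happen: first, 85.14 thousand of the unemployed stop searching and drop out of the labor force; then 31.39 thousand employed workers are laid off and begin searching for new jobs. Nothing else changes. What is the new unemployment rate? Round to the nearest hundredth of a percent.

Initially, labor force = 2,326.19 + 273.17 = 2,599.36 thousand, so u = 273.17/2,599.36 = 10.51%.
After the first change, unemployed and labor force both fall by 85.14 → E = 2,326.19, U = 188.03, labor force = 2,514.22 thousand.
After the second change, employed falls and unemployed rises by 31.39; labor force unchanged → E = 2,294.80, U = 219.42, labor force = 2,514.22 thousand.
New unemployment rate = 219.42 / 2,514.22 = 8.73%.

New unemployment rate ≈ 8.73%.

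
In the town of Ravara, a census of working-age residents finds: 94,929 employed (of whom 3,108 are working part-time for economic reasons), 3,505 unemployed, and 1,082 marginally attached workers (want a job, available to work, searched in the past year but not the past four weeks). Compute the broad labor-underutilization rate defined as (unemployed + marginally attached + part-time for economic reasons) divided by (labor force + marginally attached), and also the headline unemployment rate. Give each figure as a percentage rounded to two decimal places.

Labor force = 94,929 + 3,505 = 98,434.
Numerator = 3,505 + 1,082 + 3,108 = 7,695.
Denominator = 98,434 + 1,082 = 99,516.
Broad rate = 7,695 / 99,516 = 7.73%.
Headline unemployment rate = 3,505 / 98,434 = 3.56%.

Broad underutilization rate ≈ 7.73%; headline unemployment rate ≈ 3.56%.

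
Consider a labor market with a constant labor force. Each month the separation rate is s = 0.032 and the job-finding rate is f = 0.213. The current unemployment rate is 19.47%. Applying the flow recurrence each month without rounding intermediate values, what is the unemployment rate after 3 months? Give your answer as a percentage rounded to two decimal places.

With a fixed labor force, u_{t+1} = u_t + s·(1−u_t) − f·u_t = u_t·(1−s−f) + s.
Here 1−s−f = 0.755 and s = 0.032.
u_1 = 0.194700 × 0.755 + 0.032 = 0.178999.
u_2 = 0.178999 × 0.755 + 0.032 = 0.167144.
u_3 = 0.167144 × 0.755 + 0.032 = 0.158194.

Unemployment rate after three months ≈ 15.82%.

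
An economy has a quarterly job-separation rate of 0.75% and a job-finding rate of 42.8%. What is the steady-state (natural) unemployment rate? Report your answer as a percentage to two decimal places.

At steady state the flows balance: s·E = f·U, so U/(E+U) = s/(s+f).
u* = 0.75 / (0.75 + 42.8) = 0.75 / 43.55 = 1.72%.

Steady-state unemployment rate ≈ 1.72%.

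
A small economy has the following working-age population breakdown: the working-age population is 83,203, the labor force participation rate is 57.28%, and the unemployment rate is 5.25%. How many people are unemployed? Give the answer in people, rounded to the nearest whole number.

Labor force = 0.5728 × 83,203 = 47,659.
Unemployed = 0.0525 × 47,659 ≈ 2,502.

About 2,502 are unemployed.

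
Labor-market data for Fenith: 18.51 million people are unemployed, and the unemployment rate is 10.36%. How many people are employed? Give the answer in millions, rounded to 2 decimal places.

About 160.16 million are employed.

Labor force = U / u = 18.51 / 0.1036 ≈ 178.67 million.
Employed = labor force − unemployed = 178.67 − 18.51 = 160.16 million.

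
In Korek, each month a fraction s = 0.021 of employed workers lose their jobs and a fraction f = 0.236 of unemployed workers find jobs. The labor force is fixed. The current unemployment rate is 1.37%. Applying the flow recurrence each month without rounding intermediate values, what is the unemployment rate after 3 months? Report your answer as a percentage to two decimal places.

Unemployment rate after three months ≈ 5.38%.

With a fixed labor force, u_{t+1} = u_t + s·(1−u_t) − f·u_t = u_t·(1−s−f) + s.
Here 1−s−f = 0.743 and s = 0.021.
u_1 = 0.013700 × 0.743 + 0.021 = 0.031179.
u_2 = 0.031179 × 0.743 + 0.021 = 0.044166.
u_3 = 0.044166 × 0.743 + 0.021 = 0.053815.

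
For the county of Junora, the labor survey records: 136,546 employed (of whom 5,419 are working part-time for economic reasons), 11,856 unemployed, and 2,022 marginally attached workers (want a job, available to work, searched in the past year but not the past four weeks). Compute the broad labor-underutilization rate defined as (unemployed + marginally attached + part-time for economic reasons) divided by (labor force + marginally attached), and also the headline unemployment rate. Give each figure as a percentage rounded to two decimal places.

Broad underutilization rate ≈ 12.83%; headline unemployment rate ≈ 7.99%.

Labor force = 136,546 + 11,856 = 148,402.
Numerator = 11,856 + 2,022 + 5,419 = 19,297.
Denominator = 148,402 + 2,022 = 150,424.
Broad rate = 19,297 / 150,424 = 12.83%.
Headline unemployment rate = 11,856 / 148,402 = 7.99%.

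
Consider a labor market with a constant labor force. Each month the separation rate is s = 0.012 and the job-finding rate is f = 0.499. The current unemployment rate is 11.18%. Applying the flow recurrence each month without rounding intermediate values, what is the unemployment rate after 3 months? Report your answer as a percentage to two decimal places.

Unemployment rate after three months ≈ 3.38%.

With a fixed labor force, u_{t+1} = u_t + s·(1−u_t) − f·u_t = u_t·(1−s−f) + s.
Here 1−s−f = 0.489 and s = 0.012.
u_1 = 0.111800 × 0.489 + 0.012 = 0.066670.
u_2 = 0.066670 × 0.489 + 0.012 = 0.044602.
u_3 = 0.044602 × 0.489 + 0.012 = 0.033810.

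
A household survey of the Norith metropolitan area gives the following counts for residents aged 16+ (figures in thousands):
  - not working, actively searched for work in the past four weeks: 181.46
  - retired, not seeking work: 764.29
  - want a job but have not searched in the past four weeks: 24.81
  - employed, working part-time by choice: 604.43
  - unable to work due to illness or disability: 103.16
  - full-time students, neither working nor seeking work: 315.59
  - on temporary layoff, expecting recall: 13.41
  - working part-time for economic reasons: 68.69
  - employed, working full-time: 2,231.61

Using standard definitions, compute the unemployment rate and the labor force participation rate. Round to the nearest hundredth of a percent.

Unemployment rate ≈ 6.29%; labor force participation rate ≈ 71.96%.

Employed = 604.43 + 68.69 + 2,231.61 = 2,904.73 thousand (anyone who worked, including part-time for economic reasons, counts as employed).
Unemployed = 181.46 + 13.41 = 194.87 thousand (jobless and actively searching, or on temporary layoff).
Labor force = 2,904.73 + 194.87 = 3,099.60 thousand.
Not in labor force = 764.29 + 24.81 + 103.16 + 315.59 = 1,207.85 thousand (those not working and not actively searching are outside the labor force — including those who want a job but have given up searching).
Civilian working-age population = 3,099.60 + 1,207.85 = 4,307.45 thousand.
Unemployment rate = 194.87 / 3,099.60 = 6.29%.
Labor force participation rate = 3,099.60 / 4,307.45 = 71.96%.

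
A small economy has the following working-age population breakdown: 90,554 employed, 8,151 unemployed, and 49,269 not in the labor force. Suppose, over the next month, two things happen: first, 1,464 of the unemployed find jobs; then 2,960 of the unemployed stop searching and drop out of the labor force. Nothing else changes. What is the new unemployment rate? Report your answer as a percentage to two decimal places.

New unemployment rate ≈ 3.89%.

Initially, labor force = 90,554 + 8,151 = 98,705, so u = 8,151/98,705 = 8.26%.
After the first change, unemployed falls and employed rises by 1,464; labor force unchanged → E = 92,018, U = 6,687, labor force = 98,705.
After the second change, unemployed and labor force both fall by 2,960 → E = 92,018, U = 3,727, labor force = 95,745.
New unemployment rate = 3,727 / 95,745 = 3.89%.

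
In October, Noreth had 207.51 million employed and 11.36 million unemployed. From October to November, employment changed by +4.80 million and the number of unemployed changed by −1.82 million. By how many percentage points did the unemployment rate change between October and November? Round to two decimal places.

October: labor force = 207.51 + 11.36 = 218.87; u = 11.36/218.87 = 5.19%.
November: labor force = 212.31 + 9.54 = 221.85; u = 9.54/221.85 = 4.30%.
Change = 4.30% − 5.19% = −0.89 pp.

The unemployment rate changed by −0.89 percentage points.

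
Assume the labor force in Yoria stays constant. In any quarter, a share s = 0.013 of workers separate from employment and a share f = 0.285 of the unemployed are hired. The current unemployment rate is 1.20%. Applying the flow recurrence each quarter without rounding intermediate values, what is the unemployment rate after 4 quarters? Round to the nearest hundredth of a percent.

With a fixed labor force, u_{t+1} = u_t + s·(1−u_t) − f·u_t = u_t·(1−s−f) + s.
Here 1−s−f = 0.702 and s = 0.013.
u_1 = 0.012000 × 0.702 + 0.013 = 0.021424.
u_2 = 0.021424 × 0.702 + 0.013 = 0.028040.
u_3 = 0.028040 × 0.702 + 0.013 = 0.032684.
u_4 = 0.032684 × 0.702 + 0.013 = 0.035944.

Unemployment rate after four quarters ≈ 3.59%.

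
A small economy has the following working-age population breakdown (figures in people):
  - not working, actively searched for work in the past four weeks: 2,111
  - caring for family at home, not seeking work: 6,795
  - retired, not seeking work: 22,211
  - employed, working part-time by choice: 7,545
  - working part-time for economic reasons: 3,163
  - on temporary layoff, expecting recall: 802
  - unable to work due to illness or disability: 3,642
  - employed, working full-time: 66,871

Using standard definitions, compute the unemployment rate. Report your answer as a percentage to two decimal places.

Employed = 7,545 + 3,163 + 66,871 = 77,579 (anyone who worked, including part-time for economic reasons, counts as employed).
Unemployed = 2,111 + 802 = 2,913 (jobless and actively searching, or on temporary layoff).
Labor force = 77,579 + 2,913 = 80,492.
Unemployment rate = 2,913 / 80,492 = 3.62%.

Unemployment rate ≈ 3.62%.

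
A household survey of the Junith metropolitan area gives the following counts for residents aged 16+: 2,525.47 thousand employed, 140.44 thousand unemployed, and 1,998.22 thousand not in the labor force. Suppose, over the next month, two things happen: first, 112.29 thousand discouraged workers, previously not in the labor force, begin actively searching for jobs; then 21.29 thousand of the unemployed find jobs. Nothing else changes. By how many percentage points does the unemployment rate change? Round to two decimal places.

Initially, labor force = 2,525.47 + 140.44 = 2,665.91 thousand, so u = 140.44/2,665.91 = 5.27%.
After the first change, unemployed and labor force both rise by 112.29 → E = 2,525.47, U = 252.73, labor force = 2,778.20 thousand.
After the second change, unemployed falls and employed rises by 21.29; labor force unchanged → E = 2,546.76, U = 231.44, labor force = 2,778.20 thousand.
New unemployment rate = 231.44 / 2,778.20 = 8.33%.
Change = 8.33% − 5.27% = +3.06 percentage points.

The unemployment rate changes by +3.06 percentage points.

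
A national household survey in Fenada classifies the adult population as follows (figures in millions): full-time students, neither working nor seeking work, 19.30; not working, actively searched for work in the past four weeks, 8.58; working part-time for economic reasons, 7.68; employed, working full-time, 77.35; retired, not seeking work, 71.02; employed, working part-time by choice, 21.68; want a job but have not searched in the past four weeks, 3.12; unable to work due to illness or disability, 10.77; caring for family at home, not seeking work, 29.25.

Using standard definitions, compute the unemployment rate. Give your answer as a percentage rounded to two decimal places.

Employed = 7.68 + 77.35 + 21.68 = 106.71 million (anyone who worked, including part-time for economic reasons, counts as employed).
Unemployed = 8.58 million.
Labor force = 106.71 + 8.58 = 115.29 million.
Unemployment rate = 8.58 / 115.29 = 7.44%.

Unemployment rate ≈ 7.44%.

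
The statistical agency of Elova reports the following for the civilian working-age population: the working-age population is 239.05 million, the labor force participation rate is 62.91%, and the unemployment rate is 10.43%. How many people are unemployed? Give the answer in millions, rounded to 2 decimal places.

About 15.69 million are unemployed.

Labor force = 0.6291 × 239.05 = 150.39 million.
Unemployed = 0.1043 × 150.39 ≈ 15.69 million.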